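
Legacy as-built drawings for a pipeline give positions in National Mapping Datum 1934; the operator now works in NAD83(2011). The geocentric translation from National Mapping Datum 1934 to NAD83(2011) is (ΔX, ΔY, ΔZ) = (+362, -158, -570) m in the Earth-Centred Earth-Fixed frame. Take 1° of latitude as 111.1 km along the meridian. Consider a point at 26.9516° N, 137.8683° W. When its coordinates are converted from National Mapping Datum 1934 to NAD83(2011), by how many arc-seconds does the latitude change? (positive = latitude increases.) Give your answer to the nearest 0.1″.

Δφ = -14.1″

sin φ = 0.453238, cos φ = 0.891390, sin λ = -0.670837, cos λ = -0.741605.
North component: ΔN = −sin φ cos λ·ΔX − sin φ sin λ·ΔY + cos φ·ΔZ = −(0.453238)(-0.741605)(362) − (0.453238)(-0.670837)(-158) + (0.891390)(-570) = -434.46 m.
1° of latitude spans 111100 m, so Δφ = -434.46 / 111100 × 3600 = -14.078″.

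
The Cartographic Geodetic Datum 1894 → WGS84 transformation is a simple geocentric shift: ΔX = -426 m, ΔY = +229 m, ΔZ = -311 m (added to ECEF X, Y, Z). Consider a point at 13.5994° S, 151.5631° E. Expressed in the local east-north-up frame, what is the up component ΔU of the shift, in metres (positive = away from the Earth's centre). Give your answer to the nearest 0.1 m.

At φ = -13.5994°, λ = 151.5631°: sin φ = -0.235132, cos φ = 0.971963, sin λ = 0.476191, cos λ = -0.879342.
ΔU = cos φ cos λ·ΔX + cos φ sin λ·ΔY + sin φ·ΔZ = (0.971963)(-0.879342)(-426) + (0.971963)(0.476191)(229) + (-0.235132)(-311) = 543.21 m.

ΔU = 543.2 m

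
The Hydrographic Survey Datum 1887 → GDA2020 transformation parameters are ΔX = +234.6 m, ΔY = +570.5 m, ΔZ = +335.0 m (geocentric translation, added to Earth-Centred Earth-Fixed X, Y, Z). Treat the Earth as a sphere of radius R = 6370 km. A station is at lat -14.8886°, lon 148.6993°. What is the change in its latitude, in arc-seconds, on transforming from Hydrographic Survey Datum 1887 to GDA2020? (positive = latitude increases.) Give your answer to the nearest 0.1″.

Δφ = 11.3″

sin φ = -0.256941, cos φ = 0.966427, sin λ = 0.519530, cos λ = -0.854452.
North component: ΔN = −sin φ cos λ·ΔX − sin φ sin λ·ΔY + cos φ·ΔZ = −(-0.256941)(-0.854452)(234.6) − (-0.256941)(0.519530)(570.5) + (0.966427)(335.0) = 348.40 m.
1° of latitude spans πR/180 = 111177 m, so Δφ = 348.40 / 111177 × 3600 = 11.282″.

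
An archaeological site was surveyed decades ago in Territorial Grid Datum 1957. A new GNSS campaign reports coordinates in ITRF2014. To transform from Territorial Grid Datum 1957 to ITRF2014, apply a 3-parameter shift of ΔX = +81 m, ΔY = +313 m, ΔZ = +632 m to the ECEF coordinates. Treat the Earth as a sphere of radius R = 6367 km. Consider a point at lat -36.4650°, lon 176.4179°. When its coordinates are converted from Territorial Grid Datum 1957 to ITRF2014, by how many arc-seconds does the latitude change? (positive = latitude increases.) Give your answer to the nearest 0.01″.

sin φ = -0.594332, cos φ = 0.804220, sin λ = 0.062479, cos λ = -0.998046.
North component: ΔN = −sin φ cos λ·ΔX − sin φ sin λ·ΔY + cos φ·ΔZ = −(-0.594332)(-0.998046)(81) − (-0.594332)(0.062479)(313) + (0.804220)(632) = 471.84 m.
1° of latitude spans πR/180 = 111125 m, so Δφ = 471.84 / 111125 × 3600 = 15.286″.

Δφ = 15.29″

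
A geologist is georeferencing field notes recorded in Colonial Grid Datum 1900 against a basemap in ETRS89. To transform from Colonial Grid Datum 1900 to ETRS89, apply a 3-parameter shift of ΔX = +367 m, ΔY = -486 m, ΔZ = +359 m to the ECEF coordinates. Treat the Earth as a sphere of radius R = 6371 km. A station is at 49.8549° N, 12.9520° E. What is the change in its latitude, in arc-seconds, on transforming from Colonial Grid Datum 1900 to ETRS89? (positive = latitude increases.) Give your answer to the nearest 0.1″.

sin φ = 0.764414, cos φ = 0.644726, sin λ = 0.224135, cos λ = 0.974558.
North component: ΔN = −sin φ cos λ·ΔX − sin φ sin λ·ΔY + cos φ·ΔZ = −(0.764414)(0.974558)(367) − (0.764414)(0.224135)(-486) + (0.644726)(359) = 41.32 m.
1° of latitude spans πR/180 = 111195 m, so Δφ = 41.32 / 111195 × 3600 = 1.338″.

Δφ = 1.3″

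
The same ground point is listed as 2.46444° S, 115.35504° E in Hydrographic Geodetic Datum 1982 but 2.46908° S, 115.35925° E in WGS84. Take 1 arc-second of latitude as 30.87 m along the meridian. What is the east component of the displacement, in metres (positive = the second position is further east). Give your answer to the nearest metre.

Δφ = -2.46908° − -2.46444° = -0.00464°; Δλ = 115.35925° − 115.35504° = +0.00421°.
1° of latitude = 3600 × 30.87 = 111132 m.
ΔN = Δφ × 111132 = -515.7 m; ΔE = Δλ × 111132 × cos(-2.46444°) = +0.00421 × 111132 × 0.999075 = 467.4 m.

ΔE = 467 m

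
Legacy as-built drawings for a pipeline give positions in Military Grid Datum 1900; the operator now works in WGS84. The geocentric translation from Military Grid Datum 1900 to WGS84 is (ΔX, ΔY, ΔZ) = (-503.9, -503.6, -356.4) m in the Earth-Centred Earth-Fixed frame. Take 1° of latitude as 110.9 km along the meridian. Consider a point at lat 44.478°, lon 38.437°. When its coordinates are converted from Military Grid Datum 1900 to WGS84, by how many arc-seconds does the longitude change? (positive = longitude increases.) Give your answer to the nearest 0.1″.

Δλ = -3.7″

sin φ = 0.700635, cos φ = 0.713520, sin λ = 0.621654, cos λ = 0.783292.
East component: ΔE = −sin λ·ΔX + cos λ·ΔY = −(0.621654)(-503.9) + (0.783292)(-503.6) = -81.21 m.
1° of latitude spans 110900 m; at latitude φ, 1° of longitude spans that × cos φ = 79129.3 m, so Δλ = -81.21 / 79129.3 × 3600 = -3.695″.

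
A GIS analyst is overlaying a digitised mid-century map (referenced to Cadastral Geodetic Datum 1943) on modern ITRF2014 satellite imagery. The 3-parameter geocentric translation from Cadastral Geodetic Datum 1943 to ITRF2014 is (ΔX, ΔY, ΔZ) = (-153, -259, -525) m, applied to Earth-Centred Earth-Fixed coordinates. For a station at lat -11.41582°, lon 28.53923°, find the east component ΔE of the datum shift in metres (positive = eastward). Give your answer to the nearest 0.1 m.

The local east axis at (φ, λ) is (−sin λ, cos λ, 0), so ΔE = −sin(28.53923°)·(-153) + cos(28.53923°)·(-259) = -154.43 m.

ΔE = -154.4 m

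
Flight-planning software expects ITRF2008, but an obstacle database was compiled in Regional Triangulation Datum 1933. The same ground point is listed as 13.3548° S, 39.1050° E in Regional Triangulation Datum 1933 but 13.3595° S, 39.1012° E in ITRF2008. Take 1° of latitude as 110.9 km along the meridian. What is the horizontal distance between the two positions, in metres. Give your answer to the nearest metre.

Δφ = -13.3595° − -13.3548° = -0.0047°; Δλ = 39.1012° − 39.1050° = -0.0038°.
ΔN = Δφ × 110900 = -521.2 m; ΔE = Δλ × 110900 × cos(-13.3548°) = -0.0038 × 110900 × 0.972958 = -410.0 m.
Distance = √(ΔE² + ΔN²) = √((-410.0)² + (-521.2)²) = 663.2 m.

663 m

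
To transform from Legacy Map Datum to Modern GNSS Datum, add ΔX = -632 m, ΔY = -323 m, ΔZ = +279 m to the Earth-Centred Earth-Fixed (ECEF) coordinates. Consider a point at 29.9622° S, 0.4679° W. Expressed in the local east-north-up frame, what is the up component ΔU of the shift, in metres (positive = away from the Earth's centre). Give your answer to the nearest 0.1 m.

ΔU = -684.6 m

At φ = -29.9622°, λ = -0.4679°: sin φ = -0.499429, cos φ = 0.866355, sin λ = -0.008166, cos λ = 0.999967.
ΔU = cos φ cos λ·ΔX + cos φ sin λ·ΔY + sin φ·ΔZ = (0.866355)(0.999967)(-632) + (0.866355)(-0.008166)(-323) + (-0.499429)(279) = -684.57 m.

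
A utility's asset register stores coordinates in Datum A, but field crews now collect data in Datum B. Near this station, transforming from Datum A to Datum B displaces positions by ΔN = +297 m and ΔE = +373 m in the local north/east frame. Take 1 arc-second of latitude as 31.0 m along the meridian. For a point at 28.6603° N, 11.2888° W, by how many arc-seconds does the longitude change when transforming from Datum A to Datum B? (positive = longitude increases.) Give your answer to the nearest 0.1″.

Δλ = 13.7″

At latitude 28.6603°, cos φ = 0.877479.
1″ of longitude at this latitude = 31.00 × cos φ = 27.2018 m, so Δλ = 373.0 / 27.2018 = 13.712″.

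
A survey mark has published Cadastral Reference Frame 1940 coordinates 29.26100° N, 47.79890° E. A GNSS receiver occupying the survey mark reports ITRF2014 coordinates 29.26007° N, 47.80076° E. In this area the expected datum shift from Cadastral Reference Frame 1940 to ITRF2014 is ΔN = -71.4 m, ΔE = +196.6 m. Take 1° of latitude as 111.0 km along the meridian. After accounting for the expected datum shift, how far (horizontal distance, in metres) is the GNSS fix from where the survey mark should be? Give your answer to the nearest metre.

Observed coordinate differences: Δφ = -0.00093°, Δλ = +0.00186°.
Converting to metres (1° lat = 111000 m, cos φ = 0.872402): observed ΔN = -103.2 m, observed ΔE = 180.1 m.
Subtracting the expected shift leaves a residual of -103.2 − (-71.4) = -31.8 m north and 180.1 − (196.6) = -16.5 m east.
Residual distance = √((-31.8)² + (-16.5)²) = 35.8 m.

36 m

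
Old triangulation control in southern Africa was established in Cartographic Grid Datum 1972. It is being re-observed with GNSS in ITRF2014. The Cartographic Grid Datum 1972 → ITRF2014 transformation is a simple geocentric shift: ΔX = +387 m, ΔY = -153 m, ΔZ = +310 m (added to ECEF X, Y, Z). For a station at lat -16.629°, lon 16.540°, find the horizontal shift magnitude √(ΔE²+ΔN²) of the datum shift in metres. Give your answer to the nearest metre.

At φ = -16.629°, λ = 16.540°: sin φ = -0.286173, cos φ = 0.958178, sin λ = 0.284685, cos λ = 0.958621.
ΔE = −sin λ·ΔX + cos λ·ΔY = −(0.284685)·(387) + (0.958621)·(-153) = -256.84 m.
ΔN = −sin φ cos λ·ΔX − sin φ sin λ·ΔY + cos φ·ΔZ = −(-0.286173)(0.958621)(387) − (-0.286173)(0.284685)(-153) + (0.958178)(310) = 390.74 m.
Horizontal magnitude = √(ΔE² + ΔN²) = √((-256.84)² + 390.74²) = 467.59 m.

468 m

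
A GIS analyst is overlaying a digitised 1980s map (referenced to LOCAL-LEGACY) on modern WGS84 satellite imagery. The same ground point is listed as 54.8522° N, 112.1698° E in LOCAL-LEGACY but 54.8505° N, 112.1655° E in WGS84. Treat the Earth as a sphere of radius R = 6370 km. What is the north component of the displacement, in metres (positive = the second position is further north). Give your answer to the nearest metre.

ΔN = -189 m

Δφ = 54.8505° − 54.8522° = -0.0017°; Δλ = 112.1655° − 112.1698° = -0.0043°.
1° along a meridian = πR/180 = 111177 m.
ΔN = Δφ × 111177 = -189.0 m; ΔE = Δλ × 111177 × cos(54.8522°) = -0.0043 × 111177 × 0.575688 = -275.2 m.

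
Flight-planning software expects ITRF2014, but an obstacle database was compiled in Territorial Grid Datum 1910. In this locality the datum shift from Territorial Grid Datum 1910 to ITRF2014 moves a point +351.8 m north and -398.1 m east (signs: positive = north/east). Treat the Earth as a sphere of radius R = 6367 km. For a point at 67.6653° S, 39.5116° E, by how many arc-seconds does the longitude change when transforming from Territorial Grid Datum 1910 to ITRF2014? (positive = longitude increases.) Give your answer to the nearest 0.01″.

At latitude -67.6653°, cos φ = 0.380016.
One radian of longitude at latitude φ spans R cos φ, so Δλ = ΔE / (R cos φ) = -398.1 / (6367000 × 0.380016) = -1.6453e-04 rad = -33.938″.

Δλ = -33.94″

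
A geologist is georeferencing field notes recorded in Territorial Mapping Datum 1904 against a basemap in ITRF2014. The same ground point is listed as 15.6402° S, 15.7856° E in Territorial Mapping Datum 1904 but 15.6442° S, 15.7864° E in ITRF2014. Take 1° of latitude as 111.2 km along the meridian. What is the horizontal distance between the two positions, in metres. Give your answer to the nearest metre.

453 m

Δφ = -15.6442° − -15.6402° = -0.0040°; Δλ = 15.7864° − 15.7856° = +0.0008°.
ΔN = Δφ × 111200 = -444.8 m; ΔE = Δλ × 111200 × cos(-15.6402°) = +0.0008 × 111200 × 0.962974 = 85.7 m.
Distance = √(ΔE² + ΔN²) = √(85.7² + (-444.8)²) = 453.0 m.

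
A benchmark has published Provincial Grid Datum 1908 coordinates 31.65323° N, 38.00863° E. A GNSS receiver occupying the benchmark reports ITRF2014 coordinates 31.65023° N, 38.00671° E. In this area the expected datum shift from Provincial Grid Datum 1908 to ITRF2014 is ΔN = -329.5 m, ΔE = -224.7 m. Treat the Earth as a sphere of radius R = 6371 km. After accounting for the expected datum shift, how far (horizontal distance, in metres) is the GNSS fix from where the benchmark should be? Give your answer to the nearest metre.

Observed coordinate differences: Δφ = -0.00300°, Δλ = -0.00192°.
Converting to metres (1° lat = 111195 m, cos φ = 0.851240): observed ΔN = -333.6 m, observed ΔE = -181.7 m.
Subtracting the expected shift leaves a residual of -333.6 − (-329.5) = -4.1 m north and -181.7 − (-224.7) = 43.0 m east.
Residual distance = √((-4.1)² + 43.0²) = 43.2 m.

43 m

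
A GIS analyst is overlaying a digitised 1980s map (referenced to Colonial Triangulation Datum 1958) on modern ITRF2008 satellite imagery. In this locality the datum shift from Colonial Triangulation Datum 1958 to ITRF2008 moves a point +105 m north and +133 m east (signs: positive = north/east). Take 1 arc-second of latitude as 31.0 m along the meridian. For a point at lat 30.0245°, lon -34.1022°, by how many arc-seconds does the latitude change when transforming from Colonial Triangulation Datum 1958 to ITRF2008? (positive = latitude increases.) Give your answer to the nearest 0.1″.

Δφ = 3.4″

1″ of latitude = 31.00 m, so Δφ = 105.0 / 31.00 = 3.387″.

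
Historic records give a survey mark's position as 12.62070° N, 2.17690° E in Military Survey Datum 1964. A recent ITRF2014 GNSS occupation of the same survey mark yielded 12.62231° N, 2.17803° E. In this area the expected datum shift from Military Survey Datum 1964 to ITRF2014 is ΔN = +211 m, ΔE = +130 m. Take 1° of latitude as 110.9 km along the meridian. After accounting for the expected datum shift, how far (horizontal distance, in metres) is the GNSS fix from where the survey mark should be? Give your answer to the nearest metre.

33 m

Observed coordinate differences: Δφ = +0.00161°, Δλ = +0.00113°.
Converting to metres (1° lat = 110900 m, cos φ = 0.975838): observed ΔN = 178.5 m, observed ΔE = 122.3 m.
Subtracting the expected shift leaves a residual of 178.5 − (211) = -32.5 m north and 122.3 − (130) = -7.7 m east.
Residual distance = √((-32.5)² + (-7.7)²) = 33.4 m.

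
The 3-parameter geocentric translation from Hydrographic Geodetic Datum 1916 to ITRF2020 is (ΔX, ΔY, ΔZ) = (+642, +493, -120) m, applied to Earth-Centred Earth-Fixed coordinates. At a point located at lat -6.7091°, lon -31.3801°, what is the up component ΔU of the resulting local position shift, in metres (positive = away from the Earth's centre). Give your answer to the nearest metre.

The local up (radial) axis is (cos φ cos λ, cos φ sin λ, sin φ), giving ΔU = 544.342 − 254.954 + 14.019 = 303.41 m.

ΔU = 303 m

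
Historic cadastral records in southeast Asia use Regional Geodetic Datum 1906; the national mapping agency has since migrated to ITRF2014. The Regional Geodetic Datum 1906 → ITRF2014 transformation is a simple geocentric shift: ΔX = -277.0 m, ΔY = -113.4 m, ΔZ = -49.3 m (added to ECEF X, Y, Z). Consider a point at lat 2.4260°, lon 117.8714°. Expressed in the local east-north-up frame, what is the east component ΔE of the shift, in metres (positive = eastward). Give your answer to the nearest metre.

ΔE = 298 m

The local east axis at (φ, λ) is (−sin λ, cos λ, 0), so ΔE = −sin(117.8714°)·(-277.0) + cos(117.8714°)·(-113.4) = 297.88 m.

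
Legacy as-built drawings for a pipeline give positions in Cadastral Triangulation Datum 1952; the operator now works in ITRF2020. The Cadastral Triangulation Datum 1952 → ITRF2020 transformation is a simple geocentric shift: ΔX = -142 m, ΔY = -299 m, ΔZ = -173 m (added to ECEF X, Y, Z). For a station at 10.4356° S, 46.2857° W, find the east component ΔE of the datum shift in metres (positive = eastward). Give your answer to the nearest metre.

The local east axis at (φ, λ) is (−sin λ, cos λ, 0), so ΔE = −sin(-46.2857°)·(-142) + cos(-46.2857°)·(-299) = -309.26 m.

ΔE = -309 m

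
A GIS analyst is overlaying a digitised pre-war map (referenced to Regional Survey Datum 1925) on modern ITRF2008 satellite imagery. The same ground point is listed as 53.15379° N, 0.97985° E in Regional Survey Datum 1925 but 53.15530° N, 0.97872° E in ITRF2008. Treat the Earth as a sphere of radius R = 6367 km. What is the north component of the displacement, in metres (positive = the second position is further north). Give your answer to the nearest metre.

Δφ = 53.15530° − 53.15379° = +0.00151°; Δλ = 0.97872° − 0.97985° = -0.00113°.
1° along a meridian = πR/180 = 111125 m.
ΔN = Δφ × 111125 = 167.8 m; ΔE = Δλ × 111125 × cos(53.15379°) = -0.00113 × 111125 × 0.599669 = -75.3 m.

ΔN = 168 m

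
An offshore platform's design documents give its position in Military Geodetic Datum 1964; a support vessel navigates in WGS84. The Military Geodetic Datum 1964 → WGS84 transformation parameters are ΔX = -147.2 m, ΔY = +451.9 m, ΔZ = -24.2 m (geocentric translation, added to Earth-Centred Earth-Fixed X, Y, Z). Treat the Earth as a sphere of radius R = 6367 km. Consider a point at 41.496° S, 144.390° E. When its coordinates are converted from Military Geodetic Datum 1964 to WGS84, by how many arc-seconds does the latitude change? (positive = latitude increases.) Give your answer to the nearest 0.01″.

sin φ = -0.662568, cos φ = 0.749002, sin λ = 0.582265, cos λ = -0.812999.
North component: ΔN = −sin φ cos λ·ΔX − sin φ sin λ·ΔY + cos φ·ΔZ = −(-0.662568)(-0.812999)(-147.2) − (-0.662568)(0.582265)(451.9) + (0.749002)(-24.2) = 235.50 m.
1° of latitude spans πR/180 = 111125 m, so Δφ = 235.50 / 111125 × 3600 = 7.629″.

Δφ = 7.63″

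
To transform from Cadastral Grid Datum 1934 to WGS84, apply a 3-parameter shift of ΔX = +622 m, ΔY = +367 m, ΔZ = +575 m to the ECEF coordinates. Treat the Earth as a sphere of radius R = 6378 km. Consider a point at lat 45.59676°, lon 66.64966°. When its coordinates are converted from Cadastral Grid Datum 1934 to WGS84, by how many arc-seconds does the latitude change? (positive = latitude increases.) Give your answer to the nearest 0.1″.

sin φ = 0.714433, cos φ = 0.699704, sin λ = 0.918099, cos λ = 0.396352.
North component: ΔN = −sin φ cos λ·ΔX − sin φ sin λ·ΔY + cos φ·ΔZ = −(0.714433)(0.396352)(622) − (0.714433)(0.918099)(367) + (0.699704)(575) = -14.52 m.
1° of latitude spans πR/180 = 111317 m, so Δφ = -14.52 / 111317 × 3600 = -0.470″.

Δφ = -0.5″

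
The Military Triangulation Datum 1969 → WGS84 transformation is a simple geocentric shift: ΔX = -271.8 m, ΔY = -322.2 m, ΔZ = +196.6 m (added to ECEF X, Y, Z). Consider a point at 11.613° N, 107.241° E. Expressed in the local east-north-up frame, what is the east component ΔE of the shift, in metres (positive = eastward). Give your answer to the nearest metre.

The local east axis at (φ, λ) is (−sin λ, cos λ, 0), so ΔE = −sin(107.241°)·(-271.8) + cos(107.241°)·(-322.2) = 355.08 m.

ΔE = 355 m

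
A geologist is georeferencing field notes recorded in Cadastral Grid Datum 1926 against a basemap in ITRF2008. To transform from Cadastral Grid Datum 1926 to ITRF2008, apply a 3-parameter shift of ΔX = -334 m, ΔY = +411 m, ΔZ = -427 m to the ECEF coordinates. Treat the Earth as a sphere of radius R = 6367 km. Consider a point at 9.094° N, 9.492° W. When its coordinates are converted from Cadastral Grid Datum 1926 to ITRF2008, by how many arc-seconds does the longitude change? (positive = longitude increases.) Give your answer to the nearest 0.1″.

sin φ = 0.158055, cos φ = 0.987430, sin λ = -0.164910, cos λ = 0.986309.
East component: ΔE = −sin λ·ΔX + cos λ·ΔY = −(-0.164910)(-334) + (0.986309)(411) = 350.29 m.
1° of latitude spans πR/180 = 111125 m; at latitude φ, 1° of longitude spans that × cos φ = 109728.3 m, so Δλ = 350.29 / 109728.3 × 3600 = 11.493″.

Δλ = 11.5″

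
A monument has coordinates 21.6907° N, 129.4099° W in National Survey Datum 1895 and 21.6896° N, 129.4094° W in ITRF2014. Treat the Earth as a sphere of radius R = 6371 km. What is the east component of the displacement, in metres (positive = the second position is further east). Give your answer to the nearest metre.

Δφ = 21.6896° − 21.6907° = -0.0011°; Δλ = -129.4094° − -129.4099° = +0.0005°.
1° along a meridian = πR/180 = 111195 m.
ΔN = Δφ × 111195 = -122.3 m; ΔE = Δλ × 111195 × cos(21.6907°) = +0.0005 × 111195 × 0.929193 = 51.7 m.

ΔE = 52 m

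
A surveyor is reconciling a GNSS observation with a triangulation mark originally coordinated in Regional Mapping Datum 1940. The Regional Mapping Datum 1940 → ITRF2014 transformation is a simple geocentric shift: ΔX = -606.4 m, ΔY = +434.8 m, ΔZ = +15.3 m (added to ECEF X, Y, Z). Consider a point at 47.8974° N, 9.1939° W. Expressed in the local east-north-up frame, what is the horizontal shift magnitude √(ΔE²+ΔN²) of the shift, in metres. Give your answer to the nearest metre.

At φ = 47.8974°, λ = -9.1939°: sin φ = 0.741945, cos φ = 0.670460, sin λ = -0.159776, cos λ = 0.987153.
ΔE = −sin λ·ΔX + cos λ·ΔY = −(-0.159776)·(-606.4) + (0.987153)·(434.8) = 332.33 m.
ΔN = −sin φ cos λ·ΔX − sin φ sin λ·ΔY + cos φ·ΔZ = −(0.741945)(0.987153)(-606.4) − (0.741945)(-0.159776)(434.8) + (0.670460)(15.3) = 505.94 m.
Horizontal magnitude = √(ΔE² + ΔN²) = √(332.33² + 505.94²) = 605.32 m.

605 m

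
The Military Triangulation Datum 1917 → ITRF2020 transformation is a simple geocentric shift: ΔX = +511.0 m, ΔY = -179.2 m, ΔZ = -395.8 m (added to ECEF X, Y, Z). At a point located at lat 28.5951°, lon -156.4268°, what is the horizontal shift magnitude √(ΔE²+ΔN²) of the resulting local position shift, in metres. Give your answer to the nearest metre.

At φ = 28.5951°, λ = -156.4268°: sin φ = 0.478617, cos φ = 0.878024, sin λ = -0.399920, cos λ = -0.916550.
ΔE = −sin λ·ΔX + cos λ·ΔY = −(-0.399920)·(511.0) + (-0.916550)·(-179.2) = 368.61 m.
ΔN = −sin φ cos λ·ΔX − sin φ sin λ·ΔY + cos φ·ΔZ = −(0.478617)(-0.916550)(511.0) − (0.478617)(-0.399920)(-179.2) + (0.878024)(-395.8) = -157.66 m.
Horizontal magnitude = √(ΔE² + ΔN²) = √(368.61² + (-157.66)²) = 400.91 m.

401 m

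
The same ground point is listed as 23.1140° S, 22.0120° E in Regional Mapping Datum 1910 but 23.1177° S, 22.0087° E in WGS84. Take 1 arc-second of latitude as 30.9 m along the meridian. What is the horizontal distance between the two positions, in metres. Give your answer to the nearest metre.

532 m

Δφ = -23.1177° − -23.1140° = -0.0037°; Δλ = 22.0087° − 22.0120° = -0.0033°.
1° of latitude = 3600 × 30.90 = 111240 m.
ΔN = Δφ × 111240 = -411.6 m; ΔE = Δλ × 111240 × cos(-23.1140°) = -0.0033 × 111240 × 0.919726 = -337.6 m.
Distance = √(ΔE² + ΔN²) = √((-337.6)² + (-411.6)²) = 532.3 m.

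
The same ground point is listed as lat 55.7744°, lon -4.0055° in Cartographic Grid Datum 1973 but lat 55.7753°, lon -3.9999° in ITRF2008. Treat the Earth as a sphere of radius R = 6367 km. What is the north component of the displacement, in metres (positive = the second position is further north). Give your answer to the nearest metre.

Δφ = 55.7753° − 55.7744° = +0.0009°; Δλ = -3.9999° − -4.0055° = +0.0056°.
1° along a meridian = πR/180 = 111125 m.
ΔN = Δφ × 111125 = 100.0 m; ΔE = Δλ × 111125 × cos(55.7744°) = +0.0056 × 111125 × 0.562453 = 350.0 m.

ΔN = 100 m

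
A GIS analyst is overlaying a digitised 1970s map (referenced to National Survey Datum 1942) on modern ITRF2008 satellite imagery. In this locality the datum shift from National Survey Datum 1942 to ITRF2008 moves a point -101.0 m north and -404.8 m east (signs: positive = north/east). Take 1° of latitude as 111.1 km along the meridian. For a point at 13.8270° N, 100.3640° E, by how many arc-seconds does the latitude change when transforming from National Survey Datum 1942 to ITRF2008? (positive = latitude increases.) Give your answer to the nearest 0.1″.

Δφ = -3.3″

1° of latitude = 111.1 km, so Δφ = -101.0 / 111100 = -0.0009091° = -3.273″.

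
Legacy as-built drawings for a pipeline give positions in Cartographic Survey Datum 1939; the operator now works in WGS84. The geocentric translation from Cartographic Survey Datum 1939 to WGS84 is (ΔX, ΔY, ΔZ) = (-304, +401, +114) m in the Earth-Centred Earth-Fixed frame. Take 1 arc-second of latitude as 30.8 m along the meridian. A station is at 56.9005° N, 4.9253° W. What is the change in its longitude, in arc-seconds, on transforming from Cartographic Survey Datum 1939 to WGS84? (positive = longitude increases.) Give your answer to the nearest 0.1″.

sin φ = 0.837723, cos φ = 0.546095, sin λ = -0.085857, cos λ = 0.996307.
East component: ΔE = −sin λ·ΔX + cos λ·ΔY = −(-0.085857)(-304) + (0.996307)(401) = 373.42 m.
1° of latitude spans 3600 × 30.80 = 110880 m; at latitude φ, 1° of longitude spans that × cos φ = 60551.0 m, so Δλ = 373.42 / 60551.0 × 3600 = 22.201″.

Δλ = 22.2″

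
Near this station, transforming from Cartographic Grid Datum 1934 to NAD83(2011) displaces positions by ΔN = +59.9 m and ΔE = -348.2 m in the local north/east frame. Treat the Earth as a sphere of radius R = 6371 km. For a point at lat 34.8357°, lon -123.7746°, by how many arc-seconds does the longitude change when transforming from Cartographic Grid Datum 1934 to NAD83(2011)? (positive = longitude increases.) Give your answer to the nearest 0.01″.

Δλ = -13.73″

At latitude 34.8357°, cos φ = 0.820793.
One radian of longitude at latitude φ spans R cos φ, so Δλ = ΔE / (R cos φ) = -348.2 / (6371000 × 0.820793) = -6.6587e-05 rad = -13.734″.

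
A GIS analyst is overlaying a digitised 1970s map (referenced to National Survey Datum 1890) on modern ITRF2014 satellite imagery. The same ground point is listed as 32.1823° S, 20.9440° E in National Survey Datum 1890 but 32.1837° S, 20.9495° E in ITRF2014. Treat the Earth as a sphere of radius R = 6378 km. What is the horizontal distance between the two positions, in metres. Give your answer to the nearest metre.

541 m

Δφ = -32.1837° − -32.1823° = -0.0014°; Δλ = 20.9495° − 20.9440° = +0.0055°.
1° along a meridian = πR/180 = 111317 m.
ΔN = Δφ × 111317 = -155.8 m; ΔE = Δλ × 111317 × cos(-32.1823°) = +0.0055 × 111317 × 0.846358 = 518.2 m.
Distance = √(ΔE² + ΔN²) = √(518.2² + (-155.8)²) = 541.1 m.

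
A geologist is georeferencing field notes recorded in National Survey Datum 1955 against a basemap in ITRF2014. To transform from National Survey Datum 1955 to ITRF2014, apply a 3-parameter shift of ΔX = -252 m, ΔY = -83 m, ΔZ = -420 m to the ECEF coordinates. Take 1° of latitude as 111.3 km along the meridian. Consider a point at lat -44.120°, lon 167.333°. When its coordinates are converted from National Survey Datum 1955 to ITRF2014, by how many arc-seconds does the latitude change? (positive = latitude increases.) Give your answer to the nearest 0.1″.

Δφ = -4.6″

sin φ = -0.696163, cos φ = 0.717883, sin λ = 0.219284, cos λ = -0.975661.
North component: ΔN = −sin φ cos λ·ΔX − sin φ sin λ·ΔY + cos φ·ΔZ = −(-0.696163)(-0.975661)(-252) − (-0.696163)(0.219284)(-83) + (0.717883)(-420) = -143.02 m.
1° of latitude spans 111300 m, so Δφ = -143.02 / 111300 × 3600 = -4.626″.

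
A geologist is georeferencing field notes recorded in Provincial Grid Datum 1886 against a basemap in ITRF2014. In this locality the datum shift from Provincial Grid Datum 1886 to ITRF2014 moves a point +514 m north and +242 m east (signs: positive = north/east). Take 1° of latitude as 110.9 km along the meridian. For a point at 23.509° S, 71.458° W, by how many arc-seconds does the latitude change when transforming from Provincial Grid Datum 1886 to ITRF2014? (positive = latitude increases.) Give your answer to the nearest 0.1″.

1° of latitude = 110.9 km, so Δφ = 514.0 / 110900 = 0.0046348° = 16.685″.

Δφ = 16.7″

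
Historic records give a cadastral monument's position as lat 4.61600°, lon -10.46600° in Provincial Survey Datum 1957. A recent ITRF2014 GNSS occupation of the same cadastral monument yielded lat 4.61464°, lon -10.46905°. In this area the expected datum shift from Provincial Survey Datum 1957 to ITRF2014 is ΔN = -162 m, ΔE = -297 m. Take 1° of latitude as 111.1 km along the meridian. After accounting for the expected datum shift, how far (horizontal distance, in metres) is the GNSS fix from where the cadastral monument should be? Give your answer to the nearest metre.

Observed coordinate differences: Δφ = -0.00136°, Δλ = -0.00305°.
Converting to metres (1° lat = 111100 m, cos φ = 0.996756): observed ΔN = -151.1 m, observed ΔE = -337.8 m.
Subtracting the expected shift leaves a residual of -151.1 − (-162) = 10.9 m north and -337.8 − (-297) = -40.8 m east.
Residual distance = √(10.9² + (-40.8)²) = 42.2 m.

42 m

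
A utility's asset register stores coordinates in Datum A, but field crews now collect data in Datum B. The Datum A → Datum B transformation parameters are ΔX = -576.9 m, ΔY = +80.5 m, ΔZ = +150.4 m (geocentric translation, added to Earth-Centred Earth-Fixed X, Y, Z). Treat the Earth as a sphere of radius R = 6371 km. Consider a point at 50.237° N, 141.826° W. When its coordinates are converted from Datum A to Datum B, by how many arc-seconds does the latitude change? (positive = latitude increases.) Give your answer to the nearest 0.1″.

Δφ = -6.9″

sin φ = 0.768697, cos φ = 0.639613, sin λ = -0.618052, cos λ = -0.786137.
North component: ΔN = −sin φ cos λ·ΔX − sin φ sin λ·ΔY + cos φ·ΔZ = −(0.768697)(-0.786137)(-576.9) − (0.768697)(-0.618052)(80.5) + (0.639613)(150.4) = -214.18 m.
1° of latitude spans πR/180 = 111195 m, so Δφ = -214.18 / 111195 × 3600 = -6.934″.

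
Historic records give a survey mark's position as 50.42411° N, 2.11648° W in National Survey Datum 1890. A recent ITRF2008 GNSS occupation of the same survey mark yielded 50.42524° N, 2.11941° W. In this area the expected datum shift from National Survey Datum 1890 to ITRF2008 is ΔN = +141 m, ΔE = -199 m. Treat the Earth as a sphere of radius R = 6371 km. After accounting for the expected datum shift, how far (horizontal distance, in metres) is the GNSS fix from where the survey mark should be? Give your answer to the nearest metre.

Observed coordinate differences: Δφ = +0.00113°, Δλ = -0.00293°.
Converting to metres (1° lat = 111195 m, cos φ = 0.637100): observed ΔN = 125.7 m, observed ΔE = -207.6 m.
Subtracting the expected shift leaves a residual of 125.7 − (141) = -15.3 m north and -207.6 − (-199) = -8.6 m east.
Residual distance = √((-15.3)² + (-8.6)²) = 17.6 m.

18 m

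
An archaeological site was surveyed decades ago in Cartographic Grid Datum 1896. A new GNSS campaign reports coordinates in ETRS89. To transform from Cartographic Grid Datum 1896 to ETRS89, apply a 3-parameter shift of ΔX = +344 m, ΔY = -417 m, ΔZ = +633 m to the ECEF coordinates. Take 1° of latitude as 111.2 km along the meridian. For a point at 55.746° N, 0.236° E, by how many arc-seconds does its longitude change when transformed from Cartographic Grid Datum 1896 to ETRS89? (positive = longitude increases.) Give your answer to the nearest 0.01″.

Δλ = -24.07″

sin φ = 0.826550, cos φ = 0.562863, sin λ = 0.004119, cos λ = 0.999992.
East component: ΔE = −sin λ·ΔX + cos λ·ΔY = −(0.004119)(344) + (0.999992)(-417) = -418.41 m.
1° of latitude spans 111200 m; at latitude φ, 1° of longitude spans that × cos φ = 62590.3 m, so Δλ = -418.41 / 62590.3 × 3600 = -24.066″.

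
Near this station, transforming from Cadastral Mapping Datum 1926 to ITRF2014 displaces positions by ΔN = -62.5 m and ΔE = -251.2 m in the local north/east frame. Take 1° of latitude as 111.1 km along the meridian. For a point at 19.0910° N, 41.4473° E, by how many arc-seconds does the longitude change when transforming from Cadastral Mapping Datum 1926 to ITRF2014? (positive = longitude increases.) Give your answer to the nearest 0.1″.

Δλ = -8.6″

At latitude 19.0910°, cos φ = 0.945000.
1° of longitude at this latitude = 111.1 × cos φ = 104.99 km, so Δλ = -251.2 / 104989.5 = -0.0023926° = -8.613″.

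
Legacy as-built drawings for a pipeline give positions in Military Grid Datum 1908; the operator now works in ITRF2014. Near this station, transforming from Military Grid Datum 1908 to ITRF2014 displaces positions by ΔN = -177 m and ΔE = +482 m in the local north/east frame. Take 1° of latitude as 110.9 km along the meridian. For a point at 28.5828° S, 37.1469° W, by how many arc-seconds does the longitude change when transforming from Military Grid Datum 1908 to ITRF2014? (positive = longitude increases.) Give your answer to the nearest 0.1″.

At latitude -28.5828°, cos φ = 0.878127.
1° of longitude at this latitude = 110.9 × cos φ = 97.38 km, so Δλ = 482.0 / 97384.2 = 0.0049495° = 17.818″.

Δλ = 17.8″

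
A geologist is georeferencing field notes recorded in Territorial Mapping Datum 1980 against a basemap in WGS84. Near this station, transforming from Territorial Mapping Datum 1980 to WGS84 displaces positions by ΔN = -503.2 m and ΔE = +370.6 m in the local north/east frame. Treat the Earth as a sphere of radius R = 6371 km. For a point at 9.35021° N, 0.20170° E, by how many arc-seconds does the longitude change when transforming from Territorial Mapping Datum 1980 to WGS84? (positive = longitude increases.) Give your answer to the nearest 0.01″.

Δλ = 12.16″

At latitude 9.35021°, cos φ = 0.986714.
One radian of longitude at latitude φ spans R cos φ, so Δλ = ΔE / (R cos φ) = 370.6 / (6371000 × 0.986714) = 5.8953e-05 rad = 12.160″.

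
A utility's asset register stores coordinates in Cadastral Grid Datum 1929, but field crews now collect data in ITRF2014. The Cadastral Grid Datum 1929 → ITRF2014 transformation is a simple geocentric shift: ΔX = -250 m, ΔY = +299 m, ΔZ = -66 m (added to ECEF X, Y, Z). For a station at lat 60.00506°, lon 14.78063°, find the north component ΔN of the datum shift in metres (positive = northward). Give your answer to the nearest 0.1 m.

ΔN = 110.3 m

At φ = 60.00506°, λ = 14.78063°: sin φ = 0.866070, cos φ = 0.499924, sin λ = 0.255119, cos λ = 0.966910.
ΔN = −sin φ cos λ·ΔX − sin φ sin λ·ΔY + cos φ·ΔZ = −(0.866070)(0.966910)(-250) − (0.866070)(0.255119)(299) + (0.499924)(-66) = 110.29 m.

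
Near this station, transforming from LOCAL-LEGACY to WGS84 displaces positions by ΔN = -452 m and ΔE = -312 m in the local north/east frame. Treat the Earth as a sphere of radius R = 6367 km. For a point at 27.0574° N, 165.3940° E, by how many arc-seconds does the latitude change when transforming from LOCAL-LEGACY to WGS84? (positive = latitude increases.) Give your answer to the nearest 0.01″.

On a sphere of radius R, 1 rad of latitude = R, so Δφ = ΔN / R = -452.0 / 6367000 = -7.0991e-05 rad = -14.643″.

Δφ = -14.64″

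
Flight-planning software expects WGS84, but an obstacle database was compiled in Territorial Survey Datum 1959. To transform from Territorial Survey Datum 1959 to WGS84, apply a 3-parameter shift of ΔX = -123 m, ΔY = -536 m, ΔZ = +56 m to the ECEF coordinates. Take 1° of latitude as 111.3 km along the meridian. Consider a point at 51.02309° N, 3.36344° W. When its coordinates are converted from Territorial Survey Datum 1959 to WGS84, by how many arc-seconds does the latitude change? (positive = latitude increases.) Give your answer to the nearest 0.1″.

Δφ = 3.4″

sin φ = 0.777400, cos φ = 0.629007, sin λ = -0.058669, cos λ = 0.998277.
North component: ΔN = −sin φ cos λ·ΔX − sin φ sin λ·ΔY + cos φ·ΔZ = −(0.777400)(0.998277)(-123) − (0.777400)(-0.058669)(-536) + (0.629007)(56) = 106.23 m.
1° of latitude spans 111300 m, so Δφ = 106.23 / 111300 × 3600 = 3.436″.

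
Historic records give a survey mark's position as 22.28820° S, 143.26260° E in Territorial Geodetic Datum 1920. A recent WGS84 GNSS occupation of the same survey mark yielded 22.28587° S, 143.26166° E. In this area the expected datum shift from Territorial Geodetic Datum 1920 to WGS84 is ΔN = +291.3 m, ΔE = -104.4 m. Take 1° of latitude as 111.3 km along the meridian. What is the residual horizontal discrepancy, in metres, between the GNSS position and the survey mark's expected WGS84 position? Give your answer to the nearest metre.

Observed coordinate differences: Δφ = +0.00233°, Δλ = -0.00094°.
Converting to metres (1° lat = 111300 m, cos φ = 0.925288): observed ΔN = 259.3 m, observed ΔE = -96.8 m.
Subtracting the expected shift leaves a residual of 259.3 − (291.3) = -32.0 m north and -96.8 − (-104.4) = 7.6 m east.
Residual distance = √((-32.0)² + 7.6²) = 32.9 m.

33 m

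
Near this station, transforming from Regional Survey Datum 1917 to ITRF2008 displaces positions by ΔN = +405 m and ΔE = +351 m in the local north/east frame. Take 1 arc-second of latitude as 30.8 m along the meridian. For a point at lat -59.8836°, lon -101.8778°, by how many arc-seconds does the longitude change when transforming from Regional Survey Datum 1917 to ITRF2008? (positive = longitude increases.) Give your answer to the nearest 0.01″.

Δλ = 22.71″

At latitude -59.8836°, cos φ = 0.501758.
1″ of longitude at this latitude = 30.80 × cos φ = 15.4542 m, so Δλ = 351.0 / 15.4542 = 22.712″.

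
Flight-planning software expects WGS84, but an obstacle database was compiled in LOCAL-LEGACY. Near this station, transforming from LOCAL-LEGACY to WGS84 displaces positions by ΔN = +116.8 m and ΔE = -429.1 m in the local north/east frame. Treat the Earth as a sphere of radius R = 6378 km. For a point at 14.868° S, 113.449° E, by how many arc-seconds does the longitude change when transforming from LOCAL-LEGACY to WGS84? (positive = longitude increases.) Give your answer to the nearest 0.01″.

At latitude -14.868°, cos φ = 0.966520.
One radian of longitude at latitude φ spans R cos φ, so Δλ = ΔE / (R cos φ) = -429.1 / (6378000 × 0.966520) = -6.9609e-05 rad = -14.358″.

Δλ = -14.36″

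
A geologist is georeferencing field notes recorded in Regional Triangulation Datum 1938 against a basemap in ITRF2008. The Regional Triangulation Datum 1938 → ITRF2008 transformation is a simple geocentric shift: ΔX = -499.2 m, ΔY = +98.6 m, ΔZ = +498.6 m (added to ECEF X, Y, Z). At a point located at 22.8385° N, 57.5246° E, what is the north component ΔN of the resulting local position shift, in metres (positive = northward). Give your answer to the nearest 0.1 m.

The local north axis is (−sin φ cos λ, −sin φ sin λ, cos φ), giving ΔN = 104.035 − 32.286 + 459.511 = 531.26 m.

ΔN = 531.3 m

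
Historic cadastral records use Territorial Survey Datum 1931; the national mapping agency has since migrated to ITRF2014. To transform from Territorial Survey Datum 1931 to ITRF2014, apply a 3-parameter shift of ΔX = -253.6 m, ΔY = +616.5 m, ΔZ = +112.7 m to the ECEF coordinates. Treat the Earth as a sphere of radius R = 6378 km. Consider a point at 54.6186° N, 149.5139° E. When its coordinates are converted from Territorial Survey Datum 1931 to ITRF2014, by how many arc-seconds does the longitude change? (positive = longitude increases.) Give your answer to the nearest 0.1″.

sin φ = 0.815316, cos φ = 0.579017, sin λ = 0.507329, cos λ = -0.861752.
East component: ΔE = −sin λ·ΔX + cos λ·ΔY = −(0.507329)(-253.6) + (-0.861752)(616.5) = -402.61 m.
1° of latitude spans πR/180 = 111317 m; at latitude φ, 1° of longitude spans that × cos φ = 64454.4 m, so Δλ = -402.61 / 64454.4 × 3600 = -22.487″.

Δλ = -22.5″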